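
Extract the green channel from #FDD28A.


Color: #FDD28A
R = FD = 253
G = D2 = 210
B = 8A = 138
Green = 210


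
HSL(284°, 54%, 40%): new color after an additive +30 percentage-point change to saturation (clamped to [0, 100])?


Original S = 54%
Adjustment = +30 percentage points
New S = 54 + (30) = 84
Clamp to [0, 100] → 84
= HSL(284°, 84%, 40%)


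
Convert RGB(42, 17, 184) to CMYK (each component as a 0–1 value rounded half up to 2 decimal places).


R'=42/255≈0.1647, G'=17/255≈0.0667, B'=184/255≈0.7216
K = 1 - max(R',G',B') = 1 - 184/255 = 71/255 = 0.27843… → 0.28
(1-R'-K)/(1-K) simplifies to (max-R)/max with max = 184:
C = (184-42)/184 = 142/184 = 0.77173… → 0.77
M = (184-17)/184 = 167/184 = 0.90760… → 0.91
Y = (184-184)/184 = 0/184 = 0 → 0.00
= CMYK(0.77, 0.91, 0.00, 0.28)


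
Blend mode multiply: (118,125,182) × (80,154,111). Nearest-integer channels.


Multiply: C = A×B/255, rounded to nearest integer
R: 118×80/255 = 9440/255 ≈ 37.020 → 37
G: 125×154/255 = 19250/255 ≈ 75.490 → 75
B: 182×111/255 = 20202/255 ≈ 79.224 → 79
= RGB(37, 75, 79)


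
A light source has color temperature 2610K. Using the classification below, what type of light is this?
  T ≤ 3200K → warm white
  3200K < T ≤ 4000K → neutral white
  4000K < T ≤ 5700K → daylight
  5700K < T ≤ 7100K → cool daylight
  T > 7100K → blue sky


Temperature: 2610K
2610K ≤ 3200K → warm white
Classification: warm white


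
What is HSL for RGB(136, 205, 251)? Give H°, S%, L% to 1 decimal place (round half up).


Normalize: R'=136/255≈0.5333, G'=205/255≈0.8039, B'=251/255≈0.9843
Max=251/255, Min=136/255, Δ=Max-Min=115/255
L = (Max+Min)/2 = (251+136)/510 = 387/510 = 0.75882… → L = 75.9%
L > 0.5 → S = Δ/(2-Max-Min) = 115/(510-251-136) = 115/123 = 0.93495… → S = 93.5%
(the 1/255 factors cancel in S and H, so raw channel differences can be used)
Max is B' → H = 60 × ((R-G)/Δ + 4) = 60 × ((136-205)/115 + 4)
  -69/115 + 4 = -0.6 + 4 = 3.4
  H = 60 × 3.4 = 204° → H = 204.0°
= HSL(204.0°, 93.5%, 75.9%)


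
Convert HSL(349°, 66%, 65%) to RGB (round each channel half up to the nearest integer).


H=349°, S=0.66, L=0.65
C = (1-|2L-1|)×S = (1-|0.30|)×0.66 = 0.462
H' = H/60 = 349/60 ≈ 5.8167; X = C×(1-|H' mod 2 - 1|) = 0.0847
m = L - C/2 = 0.65 - 0.231 = 0.419
Sector ⌊H'⌋ = 5 → (R',G',B') = (0.462, 0.0, 0.0847)
RGB = ((R'+m)×255, (G'+m)×255, (B'+m)×255) = (224.655, 106.845, 128.4435)
Round half up → RGB(225, 107, 128)


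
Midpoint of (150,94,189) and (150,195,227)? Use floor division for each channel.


Midpoint: each channel = ⌊(C₁+C₂)/2⌋
R: ⌊(150+150)/2⌋ = 150
G: ⌊(94+195)/2⌋ = 144
B: ⌊(189+227)/2⌋ = 208
= RGB(150, 144, 208)


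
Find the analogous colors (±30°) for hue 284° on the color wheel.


Base hue: 284°
Left analog: (284 - 30) mod 360 = 254°
Right analog: (284 + 30) mod 360 = 314°
Analogous hues = 254° and 314°


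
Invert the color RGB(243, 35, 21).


Invert: (255-R, 255-G, 255-B)
R: 255-243 = 12
G: 255-35 = 220
B: 255-21 = 234
= RGB(12, 220, 234)


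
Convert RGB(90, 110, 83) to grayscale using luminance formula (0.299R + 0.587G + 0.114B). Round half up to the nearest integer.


Gray = 0.299×R + 0.587×G + 0.114×B
Gray = 0.299×90 + 0.587×110 + 0.114×83
Gray = 26.910 + 64.570 + 9.462
Gray = 100.942 → round half up → 101
Gray = 101


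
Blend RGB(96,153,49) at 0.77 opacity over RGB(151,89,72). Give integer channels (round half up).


C = α×F + (1-α)×B, with 1-α = 0.23
R: 0.77×96 + 0.23×151 = 73.92 + 34.73 = 108.65 → 109
G: 0.77×153 + 0.23×89 = 117.81 + 20.47 = 138.28 → 138
B: 0.77×49 + 0.23×72 = 37.73 + 16.56 = 54.29 → 54
= RGB(109, 138, 54)


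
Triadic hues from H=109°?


Triadic: equally spaced at 120° intervals
H1 = 109°
H2 = (109 + 120) mod 360 = 229°
H3 = (109 + 240) mod 360 = 349°
Triadic = 109°, 229°, 349°


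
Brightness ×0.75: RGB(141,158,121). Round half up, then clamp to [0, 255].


Multiply each channel by 0.75, round half up, clamp to [0, 255]
R: 141×0.75 = 105.75 → round → 106
G: 158×0.75 = 118.5 → round → 119
B: 121×0.75 = 90.75 → round → 91
= RGB(106, 119, 91)


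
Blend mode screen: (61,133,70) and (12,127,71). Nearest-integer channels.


Screen: C = 255 - (255-A)×(255-B)/255, rounded to nearest integer
R: 255 - (255-61)×(255-12)/255 = 255 - 47142/255 ≈ 255 - 184.871 = 70.129 → 70
G: 255 - (255-133)×(255-127)/255 = 255 - 15616/255 ≈ 255 - 61.239 = 193.761 → 194
B: 255 - (255-70)×(255-71)/255 = 255 - 34040/255 ≈ 255 - 133.490 = 121.510 → 122
= RGB(70, 194, 122)


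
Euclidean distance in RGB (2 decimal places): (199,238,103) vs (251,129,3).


d = √[(R₁-R₂)² + (G₁-G₂)² + (B₁-B₂)²]
d = √[(199-251)² + (238-129)² + (103-3)²]
d = √[2704 + 11881 + 10000]
d = √24585
d ≈ 156.80


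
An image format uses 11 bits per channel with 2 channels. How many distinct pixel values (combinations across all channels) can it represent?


Total bits = 11 bits/channel × 2 channels = 22 bits
Distinct pixel values = 2^22
= 4,194,304 pixel values


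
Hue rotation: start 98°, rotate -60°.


New hue = (H + rotation) mod 360
New hue = (98 -60) mod 360
= 38 mod 360
= 38°


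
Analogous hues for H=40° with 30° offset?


Base hue: 40°
Left analog: (40 - 30) mod 360 = 10°
Right analog: (40 + 30) mod 360 = 70°
Analogous hues = 10° and 70°


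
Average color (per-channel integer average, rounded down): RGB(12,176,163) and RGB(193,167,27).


Midpoint: each channel = ⌊(C₁+C₂)/2⌋
R: ⌊(12+193)/2⌋ = 102
G: ⌊(176+167)/2⌋ = 171
B: ⌊(163+27)/2⌋ = 95
= RGB(102, 171, 95)


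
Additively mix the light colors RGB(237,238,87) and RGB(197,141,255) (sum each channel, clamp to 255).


Additive: each channel = min(255, C₁+C₂)
R: 237+197 = 434 → 255
G: 238+141 = 379 → 255
B: 87+255 = 342 → 255
= RGB(255, 255, 255)


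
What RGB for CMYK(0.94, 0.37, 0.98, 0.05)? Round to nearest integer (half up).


R = 255 × (1-C) × (1-K) = 255 × 0.06 × 0.95 = 14.535 → 15
G = 255 × (1-M) × (1-K) = 255 × 0.63 × 0.95 = 152.6175 → 153
B = 255 × (1-Y) × (1-K) = 255 × 0.02 × 0.95 = 4.845 → 5
= RGB(15, 153, 5)


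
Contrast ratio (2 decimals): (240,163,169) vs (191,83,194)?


Linearize each sRGB channel c=v/255: c/12.92 if c ≤ 0.04045 else ((c+0.055)/1.055)^2.4
L = 0.2126×R_lin + 0.7152×G_lin + 0.0722×B_lin
Color 1 (240,163,169):
  R=240: 240/255≈0.9412 > 0.04045 → ((0.9412+0.055)/1.055)^2.4 ≈ 0.87137
  G=163: 163/255≈0.6392 > 0.04045 → ((0.6392+0.055)/1.055)^2.4 ≈ 0.36625
  B=169: 169/255≈0.6627 > 0.04045 → ((0.6627+0.055)/1.055)^2.4 ≈ 0.39676
  L1 = 0.2126×0.87137 + 0.7152×0.36625 + 0.0722×0.39676 ≈ 0.47584
Color 2 (191,83,194):
  R=191: 191/255≈0.7490 > 0.04045 → ((0.7490+0.055)/1.055)^2.4 ≈ 0.52100
  G=83: 83/255≈0.3255 > 0.04045 → ((0.3255+0.055)/1.055)^2.4 ≈ 0.08650
  B=194: 194/255≈0.7608 > 0.04045 → ((0.7608+0.055)/1.055)^2.4 ≈ 0.53948
  L2 = 0.2126×0.52100 + 0.7152×0.08650 + 0.0722×0.53948 ≈ 0.21158
Lighter = 0.47584, Darker = 0.21158
Ratio = (L_lighter + 0.05) / (L_darker + 0.05)
Ratio = (0.47584 + 0.05) / (0.21158 + 0.05) = 0.52584 / 0.26158 ≈ 2.0103
Ratio ≈ 2.01:1


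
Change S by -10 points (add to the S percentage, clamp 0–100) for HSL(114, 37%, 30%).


Original S = 37%
Adjustment = -10 percentage points
New S = 37 + (-10) = 27
Clamp to [0, 100] → 27
= HSL(114°, 27%, 30%)


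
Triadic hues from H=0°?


Triadic: equally spaced at 120° intervals
H1 = 0°
H2 = (0 + 120) mod 360 = 120°
H3 = (0 + 240) mod 360 = 240°
Triadic = 0°, 120°, 240°


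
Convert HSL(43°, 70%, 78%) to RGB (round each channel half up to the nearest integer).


H=43°, S=0.70, L=0.78
C = (1-|2L-1|)×S = (1-|0.56|)×0.70 = 0.308
H' = H/60 = 43/60 ≈ 0.7167; X = C×(1-|H' mod 2 - 1|) ≈ 0.2207
m = L - C/2 = 0.78 - 0.154 = 0.626
Sector ⌊H'⌋ = 0 → (R',G',B') = (0.308, ≈0.2207, 0.0)
RGB = ((R'+m)×255, (G'+m)×255, (B'+m)×255) = (238.17, 215.917, 159.63)
Round half up → RGB(238, 216, 160)


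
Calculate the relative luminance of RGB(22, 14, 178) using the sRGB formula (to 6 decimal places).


Linearize each channel (sRGB transfer function): c = v/255; c_lin = c/12.92 if c ≤ 0.04045, else ((c+0.055)/1.055)^2.4
  R: 22/255 ≈ 0.086275 > 0.04045 → ((0.086275+0.055)/1.055)^2.4 ≈ 0.008023
  G: 14/255 ≈ 0.054902 > 0.04045 → ((0.054902+0.055)/1.055)^2.4 ≈ 0.004391
  B: 178/255 ≈ 0.698039 > 0.04045 → ((0.698039+0.055)/1.055)^2.4 ≈ 0.445201
R_lin = 0.008023, G_lin = 0.004391, B_lin = 0.445201
L = 0.2126×R + 0.7152×G + 0.0722×B
L = 0.2126×0.008023 + 0.7152×0.004391 + 0.0722×0.445201
L ≈ 0.036990


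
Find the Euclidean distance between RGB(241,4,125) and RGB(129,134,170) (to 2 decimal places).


d = √[(R₁-R₂)² + (G₁-G₂)² + (B₁-B₂)²]
d = √[(241-129)² + (4-134)² + (125-170)²]
d = √[12544 + 16900 + 2025]
d = √31469
d ≈ 177.40


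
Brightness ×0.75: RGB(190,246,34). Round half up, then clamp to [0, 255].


Multiply each channel by 0.75, round half up, clamp to [0, 255]
R: 190×0.75 = 142.5 → round → 143
G: 246×0.75 = 184.5 → round → 185
B: 34×0.75 = 25.5 → round → 26
= RGB(143, 185, 26)


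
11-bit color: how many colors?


Colors = 2^bits = 2^11
= 2,048 colors


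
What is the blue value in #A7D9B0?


Color: #A7D9B0
R = A7 = 167
G = D9 = 217
B = B0 = 176
Blue = 176


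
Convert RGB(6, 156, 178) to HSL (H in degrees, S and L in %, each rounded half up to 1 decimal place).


Normalize: R'=6/255≈0.0235, G'=156/255≈0.6118, B'=178/255≈0.6980
Max=178/255, Min=6/255, Δ=Max-Min=172/255
L = (Max+Min)/2 = (178+6)/510 = 184/510 = 0.36078… → L = 36.1%
L ≤ 0.5 → S = Δ/(Max+Min) = 172/(178+6) = 172/184 = 0.93478… → S = 93.5%
(the 1/255 factors cancel in S and H, so raw channel differences can be used)
Max is B' → H = 60 × ((R-G)/Δ + 4) = 60 × ((6-156)/172 + 4)
  -150/172 + 4 = -0.8720… + 4 = 3.1279…
  H = 60 × 3.1279… = 187.674…° → H = 187.7°
= HSL(187.7°, 93.5%, 36.1%)


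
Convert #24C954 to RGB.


24 → 36 (R)
C9 → 201 (G)
54 → 84 (B)
= RGB(36, 201, 84)


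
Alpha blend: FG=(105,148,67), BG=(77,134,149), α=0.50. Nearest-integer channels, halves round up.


C = α×F + (1-α)×B, with 1-α = 0.50
R: 0.50×105 + 0.50×77 = 52.50 + 38.50 = 91.00 → 91
G: 0.50×148 + 0.50×134 = 74.00 + 67.00 = 141.00 → 141
B: 0.50×67 + 0.50×149 = 33.50 + 74.50 = 108.00 → 108
= RGB(91, 141, 108)


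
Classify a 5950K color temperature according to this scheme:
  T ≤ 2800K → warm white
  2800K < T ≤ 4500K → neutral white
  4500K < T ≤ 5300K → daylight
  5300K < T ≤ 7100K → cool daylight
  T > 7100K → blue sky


Temperature: 5950K
5300K < 5950K ≤ 7100K → cool daylight
Classification: cool daylight


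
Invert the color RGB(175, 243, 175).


Invert: (255-R, 255-G, 255-B)
R: 255-175 = 80
G: 255-243 = 12
B: 255-175 = 80
= RGB(80, 12, 80)


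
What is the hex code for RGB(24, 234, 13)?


R = 24 → 18 (hex)
G = 234 → EA (hex)
B = 13 → 0D (hex)
Hex = #18EA0D


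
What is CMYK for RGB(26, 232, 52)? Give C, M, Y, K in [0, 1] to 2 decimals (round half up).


R'=26/255≈0.1020, G'=232/255≈0.9098, B'=52/255≈0.2039
K = 1 - max(R',G',B') = 1 - 232/255 = 23/255 = 0.09019… → 0.09
(1-R'-K)/(1-K) simplifies to (max-R)/max with max = 232:
C = (232-26)/232 = 206/232 = 0.88793… → 0.89
M = (232-232)/232 = 0/232 = 0 → 0.00
Y = (232-52)/232 = 180/232 = 0.77586… → 0.78
= CMYK(0.89, 0.00, 0.78, 0.09)


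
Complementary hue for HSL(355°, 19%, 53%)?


Complement = opposite side of color wheel = hue + 180°
H' = (355 + 180) mod 360 = 175°
S and L unchanged.
= HSL(175°, 19%, 53%)


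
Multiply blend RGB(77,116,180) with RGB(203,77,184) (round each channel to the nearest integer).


Multiply: C = A×B/255, rounded to nearest integer
R: 77×203/255 = 15631/255 ≈ 61.298 → 61
G: 116×77/255 = 8932/255 ≈ 35.027 → 35
B: 180×184/255 = 33120/255 ≈ 129.882 → 130
= RGB(61, 35, 130)


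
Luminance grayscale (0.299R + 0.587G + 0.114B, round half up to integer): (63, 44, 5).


Gray = 0.299×R + 0.587×G + 0.114×B
Gray = 0.299×63 + 0.587×44 + 0.114×5
Gray = 18.837 + 25.828 + 0.570
Gray = 45.235 → round half up → 45
Gray = 45


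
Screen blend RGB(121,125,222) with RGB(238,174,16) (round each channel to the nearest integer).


Screen: C = 255 - (255-A)×(255-B)/255, rounded to nearest integer
R: 255 - (255-121)×(255-238)/255 = 255 - 2278/255 ≈ 255 - 8.933 = 246.067 → 246
G: 255 - (255-125)×(255-174)/255 = 255 - 10530/255 ≈ 255 - 41.294 = 213.706 → 214
B: 255 - (255-222)×(255-16)/255 = 255 - 7887/255 ≈ 255 - 30.929 = 224.071 → 224
= RGB(246, 214, 224)


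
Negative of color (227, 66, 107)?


Invert: (255-R, 255-G, 255-B)
R: 255-227 = 28
G: 255-66 = 189
B: 255-107 = 148
= RGB(28, 189, 148)


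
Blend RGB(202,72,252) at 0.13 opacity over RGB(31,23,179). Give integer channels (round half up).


C = α×F + (1-α)×B, with 1-α = 0.87
R: 0.13×202 + 0.87×31 = 26.26 + 26.97 = 53.23 → 53
G: 0.13×72 + 0.87×23 = 9.36 + 20.01 = 29.37 → 29
B: 0.13×252 + 0.87×179 = 32.76 + 155.73 = 188.49 → 188
= RGB(53, 29, 188)


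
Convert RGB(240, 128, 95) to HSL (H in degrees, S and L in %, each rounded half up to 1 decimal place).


Normalize: R'=240/255≈0.9412, G'=128/255≈0.5020, B'=95/255≈0.3725
Max=240/255, Min=95/255, Δ=Max-Min=145/255
L = (Max+Min)/2 = (240+95)/510 = 335/510 = 0.65686… → L = 65.7%
L > 0.5 → S = Δ/(2-Max-Min) = 145/(510-240-95) = 145/175 = 0.82857… → S = 82.9%
(the 1/255 factors cancel in S and H, so raw channel differences can be used)
Max is R' → H = 60 × (((G-B)/Δ) mod 6) = 60 × (((128-95)/145) mod 6)
  33/145 = 0.2275…
  H = 60 × 0.2275… = 13.655…° → H = 13.7°
= HSL(13.7°, 82.9%, 65.7%)


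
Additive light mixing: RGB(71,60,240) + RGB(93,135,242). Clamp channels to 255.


Additive: each channel = min(255, C₁+C₂)
R: 71+93 = 164 → 164
G: 60+135 = 195 → 195
B: 240+242 = 482 → 255
= RGB(164, 195, 255)


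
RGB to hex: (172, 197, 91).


R = 172 → AC (hex)
G = 197 → C5 (hex)
B = 91 → 5B (hex)
Hex = #ACC55B


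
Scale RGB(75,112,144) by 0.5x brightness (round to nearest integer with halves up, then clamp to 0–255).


Multiply each channel by 0.5, round half up, clamp to [0, 255]
R: 75×0.5 = 37.5 → round → 38
G: 112×0.5 = 56
B: 144×0.5 = 72
= RGB(38, 56, 72)


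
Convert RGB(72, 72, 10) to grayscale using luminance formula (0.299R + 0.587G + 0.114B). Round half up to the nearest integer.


Gray = 0.299×R + 0.587×G + 0.114×B
Gray = 0.299×72 + 0.587×72 + 0.114×10
Gray = 21.528 + 42.264 + 1.140
Gray = 64.932 → round half up → 65
Gray = 65


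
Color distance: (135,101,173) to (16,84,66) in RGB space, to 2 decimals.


d = √[(R₁-R₂)² + (G₁-G₂)² + (B₁-B₂)²]
d = √[(135-16)² + (101-84)² + (173-66)²]
d = √[14161 + 289 + 11449]
d = √25899
d ≈ 160.93


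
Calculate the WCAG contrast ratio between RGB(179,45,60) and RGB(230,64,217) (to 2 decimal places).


Linearize each sRGB channel c=v/255: c/12.92 if c ≤ 0.04045 else ((c+0.055)/1.055)^2.4
L = 0.2126×R_lin + 0.7152×G_lin + 0.0722×B_lin
Color 1 (179,45,60):
  R=179: 179/255≈0.7020 > 0.04045 → ((0.7020+0.055)/1.055)^2.4 ≈ 0.45079
  G=45: 45/255≈0.1765 > 0.04045 → ((0.1765+0.055)/1.055)^2.4 ≈ 0.02624
  B=60: 60/255≈0.2353 > 0.04045 → ((0.2353+0.055)/1.055)^2.4 ≈ 0.04519
  L1 = 0.2126×0.45079 + 0.7152×0.02624 + 0.0722×0.04519 ≈ 0.11787
Color 2 (230,64,217):
  R=230: 230/255≈0.9020 > 0.04045 → ((0.9020+0.055)/1.055)^2.4 ≈ 0.79130
  G=64: 64/255≈0.2510 > 0.04045 → ((0.2510+0.055)/1.055)^2.4 ≈ 0.05127
  B=217: 217/255≈0.8510 > 0.04045 → ((0.8510+0.055)/1.055)^2.4 ≈ 0.69387
  L2 = 0.2126×0.79130 + 0.7152×0.05127 + 0.0722×0.69387 ≈ 0.25500
Lighter = 0.25500, Darker = 0.11787
Ratio = (L_lighter + 0.05) / (L_darker + 0.05)
Ratio = (0.25500 + 0.05) / (0.11787 + 0.05) = 0.30500 / 0.16787 ≈ 1.8169
Ratio ≈ 1.82:1


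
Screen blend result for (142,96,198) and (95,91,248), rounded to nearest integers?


Screen: C = 255 - (255-A)×(255-B)/255, rounded to nearest integer
R: 255 - (255-142)×(255-95)/255 = 255 - 18080/255 ≈ 255 - 70.902 = 184.098 → 184
G: 255 - (255-96)×(255-91)/255 = 255 - 26076/255 ≈ 255 - 102.259 = 152.741 → 153
B: 255 - (255-198)×(255-248)/255 = 255 - 399/255 ≈ 255 - 1.565 = 253.435 → 253
= RGB(184, 153, 253)


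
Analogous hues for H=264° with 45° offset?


Base hue: 264°
Left analog: (264 - 45) mod 360 = 219°
Right analog: (264 + 45) mod 360 = 309°
Analogous hues = 219° and 309°


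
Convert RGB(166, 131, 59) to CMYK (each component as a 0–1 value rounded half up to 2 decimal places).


R'=166/255≈0.6510, G'=131/255≈0.5137, B'=59/255≈0.2314
K = 1 - max(R',G',B') = 1 - 166/255 = 89/255 = 0.34901… → 0.35
(1-R'-K)/(1-K) simplifies to (max-R)/max with max = 166:
C = (166-166)/166 = 0/166 = 0 → 0.00
M = (166-131)/166 = 35/166 = 0.21084… → 0.21
Y = (166-59)/166 = 107/166 = 0.64457… → 0.64
= CMYK(0.00, 0.21, 0.64, 0.35)


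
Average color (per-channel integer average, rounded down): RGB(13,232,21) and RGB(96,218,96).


Midpoint: each channel = ⌊(C₁+C₂)/2⌋
R: ⌊(13+96)/2⌋ = 54
G: ⌊(232+218)/2⌋ = 225
B: ⌊(21+96)/2⌋ = 58
= RGB(54, 225, 58)


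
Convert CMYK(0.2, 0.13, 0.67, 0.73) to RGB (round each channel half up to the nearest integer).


R = 255 × (1-C) × (1-K) = 255 × 0.80 × 0.27 = 55.08 → 55
G = 255 × (1-M) × (1-K) = 255 × 0.87 × 0.27 = 59.8995 → 60
B = 255 × (1-Y) × (1-K) = 255 × 0.33 × 0.27 = 22.7205 → 23
= RGB(55, 60, 23)


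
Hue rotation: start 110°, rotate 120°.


New hue = (H + rotation) mod 360
New hue = (110 + 120) mod 360
= 230 mod 360
= 230°


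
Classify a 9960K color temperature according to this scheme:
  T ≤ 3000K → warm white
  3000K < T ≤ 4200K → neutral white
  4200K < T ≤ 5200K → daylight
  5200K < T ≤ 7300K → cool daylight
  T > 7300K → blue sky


Temperature: 9960K
9960K > 7300K → blue sky
Classification: blue sky


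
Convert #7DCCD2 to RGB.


7D → 125 (R)
CC → 204 (G)
D2 → 210 (B)
= RGB(125, 204, 210)


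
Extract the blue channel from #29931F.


Color: #29931F
R = 29 = 41
G = 93 = 147
B = 1F = 31
Blue = 31


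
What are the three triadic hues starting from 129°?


Triadic: equally spaced at 120° intervals
H1 = 129°
H2 = (129 + 120) mod 360 = 249°
H3 = (129 + 240) mod 360 = 9°
Triadic = 129°, 249°, 9°


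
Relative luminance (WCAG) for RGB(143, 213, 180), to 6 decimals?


Linearize each channel (sRGB transfer function): c = v/255; c_lin = c/12.92 if c ≤ 0.04045, else ((c+0.055)/1.055)^2.4
  R: 143/255 ≈ 0.560784 > 0.04045 → ((0.560784+0.055)/1.055)^2.4 ≈ 0.274677
  G: 213/255 ≈ 0.835294 > 0.04045 → ((0.835294+0.055)/1.055)^2.4 ≈ 0.665387
  B: 180/255 ≈ 0.705882 > 0.04045 → ((0.705882+0.055)/1.055)^2.4 ≈ 0.456411
R_lin = 0.274677, G_lin = 0.665387, B_lin = 0.456411
L = 0.2126×R + 0.7152×G + 0.0722×B
L = 0.2126×0.274677 + 0.7152×0.665387 + 0.0722×0.456411
L ≈ 0.567234


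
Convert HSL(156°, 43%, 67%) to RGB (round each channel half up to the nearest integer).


H=156°, S=0.43, L=0.67
C = (1-|2L-1|)×S = (1-|0.34|)×0.43 = 0.2838
H' = H/60 = 156/60 ≈ 2.6000; X = C×(1-|H' mod 2 - 1|) = 0.17028
m = L - C/2 = 0.67 - 0.1419 = 0.5281
Sector ⌊H'⌋ = 2 → (R',G',B') = (0.0, 0.2838, 0.17028)
RGB = ((R'+m)×255, (G'+m)×255, (B'+m)×255) = (134.6655, 207.0345, 178.0869)
Round half up → RGB(135, 207, 178)


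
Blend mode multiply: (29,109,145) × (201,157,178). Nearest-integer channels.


Multiply: C = A×B/255, rounded to nearest integer
R: 29×201/255 = 5829/255 ≈ 22.859 → 23
G: 109×157/255 = 17113/255 ≈ 67.110 → 67
B: 145×178/255 = 25810/255 ≈ 101.216 → 101
= RGB(23, 67, 101)


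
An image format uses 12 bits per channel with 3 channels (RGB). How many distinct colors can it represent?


Total bits = 12 bits/channel × 3 channels = 36 bits
Distinct colors = 2^36
= 68,719,476,736 colors


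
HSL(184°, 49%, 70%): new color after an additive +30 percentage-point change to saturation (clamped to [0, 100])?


Original S = 49%
Adjustment = +30 percentage points
New S = 49 + (30) = 79
Clamp to [0, 100] → 79
= HSL(184°, 79%, 70%)


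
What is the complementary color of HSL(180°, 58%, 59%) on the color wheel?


Complement = opposite side of color wheel = hue + 180°
H' = (180 + 180) mod 360 = 0°
S and L unchanged.
= HSL(0°, 58%, 59%)


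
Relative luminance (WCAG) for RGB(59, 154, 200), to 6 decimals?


Linearize each channel (sRGB transfer function): c = v/255; c_lin = c/12.92 if c ≤ 0.04045, else ((c+0.055)/1.055)^2.4
  R: 59/255 ≈ 0.231373 > 0.04045 → ((0.231373+0.055)/1.055)^2.4 ≈ 0.043735
  G: 154/255 ≈ 0.603922 > 0.04045 → ((0.603922+0.055)/1.055)^2.4 ≈ 0.323143
  B: 200/255 ≈ 0.784314 > 0.04045 → ((0.784314+0.055)/1.055)^2.4 ≈ 0.577580
R_lin = 0.043735, G_lin = 0.323143, B_lin = 0.577580
L = 0.2126×R + 0.7152×G + 0.0722×B
L = 0.2126×0.043735 + 0.7152×0.323143 + 0.0722×0.577580
L ≈ 0.282111


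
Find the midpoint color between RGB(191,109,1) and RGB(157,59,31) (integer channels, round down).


Midpoint: each channel = ⌊(C₁+C₂)/2⌋
R: ⌊(191+157)/2⌋ = 174
G: ⌊(109+59)/2⌋ = 84
B: ⌊(1+31)/2⌋ = 16
= RGB(174, 84, 16)


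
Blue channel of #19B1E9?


Color: #19B1E9
R = 19 = 25
G = B1 = 177
B = E9 = 233
Blue = 233


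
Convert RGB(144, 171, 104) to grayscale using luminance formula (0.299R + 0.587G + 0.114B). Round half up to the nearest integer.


Gray = 0.299×R + 0.587×G + 0.114×B
Gray = 0.299×144 + 0.587×171 + 0.114×104
Gray = 43.056 + 100.377 + 11.856
Gray = 155.289 → round half up → 155
Gray = 155


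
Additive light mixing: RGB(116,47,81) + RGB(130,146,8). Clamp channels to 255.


Additive: each channel = min(255, C₁+C₂)
R: 116+130 = 246 → 246
G: 47+146 = 193 → 193
B: 81+8 = 89 → 89
= RGB(246, 193, 89)


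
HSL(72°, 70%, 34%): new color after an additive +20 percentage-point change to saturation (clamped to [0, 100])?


Original S = 70%
Adjustment = +20 percentage points
New S = 70 + (20) = 90
Clamp to [0, 100] → 90
= HSL(72°, 90%, 34%)


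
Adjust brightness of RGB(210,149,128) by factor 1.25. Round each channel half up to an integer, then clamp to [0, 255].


Multiply each channel by 1.25, round half up, clamp to [0, 255]
R: 210×1.25 = 262.5 → round → 263 → clamp → 255
G: 149×1.25 = 186.25 → round → 186
B: 128×1.25 = 160
= RGB(255, 186, 160)


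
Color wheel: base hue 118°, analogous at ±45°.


Base hue: 118°
Left analog: (118 - 45) mod 360 = 73°
Right analog: (118 + 45) mod 360 = 163°
Analogous hues = 73° and 163°


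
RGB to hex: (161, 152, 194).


R = 161 → A1 (hex)
G = 152 → 98 (hex)
B = 194 → C2 (hex)
Hex = #A198C2


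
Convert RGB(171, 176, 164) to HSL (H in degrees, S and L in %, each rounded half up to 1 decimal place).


Normalize: R'=171/255≈0.6706, G'=176/255≈0.6902, B'=164/255≈0.6431
Max=176/255, Min=164/255, Δ=Max-Min=12/255
L = (Max+Min)/2 = (176+164)/510 = 340/510 = 0.66666… → L = 66.7%
L > 0.5 → S = Δ/(2-Max-Min) = 12/(510-176-164) = 12/170 = 0.07058… → S = 7.1%
(the 1/255 factors cancel in S and H, so raw channel differences can be used)
Max is G' → H = 60 × ((B-R)/Δ + 2) = 60 × ((164-171)/12 + 2)
  -7/12 + 2 = -0.5833… + 2 = 1.4166…
  H = 60 × 1.4166… = 85° → H = 85.0°
= HSL(85.0°, 7.1%, 66.7%)


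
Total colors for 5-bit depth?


Colors = 2^bits = 2^5
= 32 colors


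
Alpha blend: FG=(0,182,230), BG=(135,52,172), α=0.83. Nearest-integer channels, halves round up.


C = α×F + (1-α)×B, with 1-α = 0.17
R: 0.83×0 + 0.17×135 = 0.00 + 22.95 = 22.95 → 23
G: 0.83×182 + 0.17×52 = 151.06 + 8.84 = 159.90 → 160
B: 0.83×230 + 0.17×172 = 190.90 + 29.24 = 220.14 → 220
= RGB(23, 160, 220)


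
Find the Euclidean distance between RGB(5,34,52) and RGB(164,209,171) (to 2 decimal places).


d = √[(R₁-R₂)² + (G₁-G₂)² + (B₁-B₂)²]
d = √[(5-164)² + (34-209)² + (52-171)²]
d = √[25281 + 30625 + 14161]
d = √70067
d ≈ 264.70


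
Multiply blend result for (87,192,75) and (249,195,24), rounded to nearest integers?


Multiply: C = A×B/255, rounded to nearest integer
R: 87×249/255 = 21663/255 ≈ 84.953 → 85
G: 192×195/255 = 37440/255 ≈ 146.824 → 147
B: 75×24/255 = 1800/255 ≈ 7.059 → 7
= RGB(85, 147, 7)


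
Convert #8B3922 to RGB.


8B → 139 (R)
39 → 57 (G)
22 → 34 (B)
= RGB(139, 57, 34)


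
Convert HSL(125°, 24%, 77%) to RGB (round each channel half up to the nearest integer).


H=125°, S=0.24, L=0.77
C = (1-|2L-1|)×S = (1-|0.54|)×0.24 = 0.1104
H' = H/60 = 125/60 ≈ 2.0833; X = C×(1-|H' mod 2 - 1|) = 0.0092
m = L - C/2 = 0.77 - 0.0552 = 0.7148
Sector ⌊H'⌋ = 2 → (R',G',B') = (0.0, 0.1104, 0.0092)
RGB = ((R'+m)×255, (G'+m)×255, (B'+m)×255) = (182.274, 210.426, 184.62)
Round half up → RGB(182, 210, 185)


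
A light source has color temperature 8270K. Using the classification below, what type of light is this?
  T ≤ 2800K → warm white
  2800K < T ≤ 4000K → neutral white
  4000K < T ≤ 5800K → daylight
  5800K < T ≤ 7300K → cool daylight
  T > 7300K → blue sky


Temperature: 8270K
8270K > 7300K → blue sky
Classification: blue sky


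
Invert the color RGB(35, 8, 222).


Invert: (255-R, 255-G, 255-B)
R: 255-35 = 220
G: 255-8 = 247
B: 255-222 = 33
= RGB(220, 247, 33)


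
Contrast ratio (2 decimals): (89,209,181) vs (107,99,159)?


Linearize each sRGB channel c=v/255: c/12.92 if c ≤ 0.04045 else ((c+0.055)/1.055)^2.4
L = 0.2126×R_lin + 0.7152×G_lin + 0.0722×B_lin
Color 1 (89,209,181):
  R=89: 89/255≈0.3490 > 0.04045 → ((0.3490+0.055)/1.055)^2.4 ≈ 0.09990
  G=209: 209/255≈0.8196 > 0.04045 → ((0.8196+0.055)/1.055)^2.4 ≈ 0.63760
  B=181: 181/255≈0.7098 > 0.04045 → ((0.7098+0.055)/1.055)^2.4 ≈ 0.46208
  L1 = 0.2126×0.09990 + 0.7152×0.63760 + 0.0722×0.46208 ≈ 0.51061
Color 2 (107,99,159):
  R=107: 107/255≈0.4196 > 0.04045 → ((0.4196+0.055)/1.055)^2.4 ≈ 0.14703
  G=99: 99/255≈0.3882 > 0.04045 → ((0.3882+0.055)/1.055)^2.4 ≈ 0.12477
  B=159: 159/255≈0.6235 > 0.04045 → ((0.6235+0.055)/1.055)^2.4 ≈ 0.34670
  L2 = 0.2126×0.14703 + 0.7152×0.12477 + 0.0722×0.34670 ≈ 0.14553
Lighter = 0.51061, Darker = 0.14553
Ratio = (L_lighter + 0.05) / (L_darker + 0.05)
Ratio = (0.51061 + 0.05) / (0.14553 + 0.05) = 0.56061 / 0.19553 ≈ 2.8672
Ratio ≈ 2.87:1


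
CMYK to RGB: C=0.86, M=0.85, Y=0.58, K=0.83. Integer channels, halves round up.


R = 255 × (1-C) × (1-K) = 255 × 0.14 × 0.17 = 6.069 → 6
G = 255 × (1-M) × (1-K) = 255 × 0.15 × 0.17 = 6.5025 → 7
B = 255 × (1-Y) × (1-K) = 255 × 0.42 × 0.17 = 18.207 → 18
= RGB(6, 7, 18)


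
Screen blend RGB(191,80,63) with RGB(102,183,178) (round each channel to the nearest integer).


Screen: C = 255 - (255-A)×(255-B)/255, rounded to nearest integer
R: 255 - (255-191)×(255-102)/255 = 255 - 9792/255 ≈ 255 - 38.400 = 216.600 → 217
G: 255 - (255-80)×(255-183)/255 = 255 - 12600/255 ≈ 255 - 49.412 = 205.588 → 206
B: 255 - (255-63)×(255-178)/255 = 255 - 14784/255 ≈ 255 - 57.976 = 197.024 → 197
= RGB(217, 206, 197)


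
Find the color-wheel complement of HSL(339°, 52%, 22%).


Complement = opposite side of color wheel = hue + 180°
H' = (339 + 180) mod 360 = 159°
S and L unchanged.
= HSL(159°, 52%, 22%)


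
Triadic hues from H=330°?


Triadic: equally spaced at 120° intervals
H1 = 330°
H2 = (330 + 120) mod 360 = 90°
H3 = (330 + 240) mod 360 = 210°
Triadic = 330°, 90°, 210°


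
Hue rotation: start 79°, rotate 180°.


New hue = (H + rotation) mod 360
New hue = (79 + 180) mod 360
= 259 mod 360
= 259°


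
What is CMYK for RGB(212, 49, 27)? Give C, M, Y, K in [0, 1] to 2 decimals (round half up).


R'=212/255≈0.8314, G'=49/255≈0.1922, B'=27/255≈0.1059
K = 1 - max(R',G',B') = 1 - 212/255 = 43/255 = 0.16862… → 0.17
(1-R'-K)/(1-K) simplifies to (max-R)/max with max = 212:
C = (212-212)/212 = 0/212 = 0 → 0.00
M = (212-49)/212 = 163/212 = 0.76886… → 0.77
Y = (212-27)/212 = 185/212 = 0.87264… → 0.87
= CMYK(0.00, 0.77, 0.87, 0.17)


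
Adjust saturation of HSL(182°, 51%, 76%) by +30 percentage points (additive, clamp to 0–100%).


Original S = 51%
Adjustment = +30 percentage points
New S = 51 + (30) = 81
Clamp to [0, 100] → 81
= HSL(182°, 81%, 76%)


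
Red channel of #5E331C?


Color: #5E331C
R = 5E = 94
G = 33 = 51
B = 1C = 28
Red = 94


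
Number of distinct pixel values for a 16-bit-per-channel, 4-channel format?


Total bits = 16 bits/channel × 4 channels = 64 bits
Distinct pixel values = 2^64
= 18,446,744,073,709,551,616 pixel values


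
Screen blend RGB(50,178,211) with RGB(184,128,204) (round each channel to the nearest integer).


Screen: C = 255 - (255-A)×(255-B)/255, rounded to nearest integer
R: 255 - (255-50)×(255-184)/255 = 255 - 14555/255 ≈ 255 - 57.078 = 197.922 → 198
G: 255 - (255-178)×(255-128)/255 = 255 - 9779/255 ≈ 255 - 38.349 = 216.651 → 217
B: 255 - (255-211)×(255-204)/255 = 255 - 2244/255 ≈ 255 - 8.800 = 246.200 → 246
= RGB(198, 217, 246)


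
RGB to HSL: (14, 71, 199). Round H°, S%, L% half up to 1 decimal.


Normalize: R'=14/255≈0.0549, G'=71/255≈0.2784, B'=199/255≈0.7804
Max=199/255, Min=14/255, Δ=Max-Min=185/255
L = (Max+Min)/2 = (199+14)/510 = 213/510 = 0.41764… → L = 41.8%
L ≤ 0.5 → S = Δ/(Max+Min) = 185/(199+14) = 185/213 = 0.86854… → S = 86.9%
(the 1/255 factors cancel in S and H, so raw channel differences can be used)
Max is B' → H = 60 × ((R-G)/Δ + 4) = 60 × ((14-71)/185 + 4)
  -57/185 + 4 = -0.3081… + 4 = 3.6918…
  H = 60 × 3.6918… = 221.513…° → H = 221.5°
= HSL(221.5°, 86.9%, 41.8%)


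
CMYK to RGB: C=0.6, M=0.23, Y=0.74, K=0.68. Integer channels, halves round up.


R = 255 × (1-C) × (1-K) = 255 × 0.40 × 0.32 = 32.64 → 33
G = 255 × (1-M) × (1-K) = 255 × 0.77 × 0.32 = 62.832 → 63
B = 255 × (1-Y) × (1-K) = 255 × 0.26 × 0.32 = 21.216 → 21
= RGB(33, 63, 21)


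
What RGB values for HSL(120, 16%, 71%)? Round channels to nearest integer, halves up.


H=120°, S=0.16, L=0.71
C = (1-|2L-1|)×S = (1-|0.42|)×0.16 = 0.0928
H' = H/60 = 120/60 ≈ 2.0000; X = C×(1-|H' mod 2 - 1|) = 0.0
m = L - C/2 = 0.71 - 0.0464 = 0.6636
Sector ⌊H'⌋ = 2 → (R',G',B') = (0.0, 0.0928, 0.0)
RGB = ((R'+m)×255, (G'+m)×255, (B'+m)×255) = (169.218, 192.882, 169.218)
Round half up → RGB(169, 193, 169)


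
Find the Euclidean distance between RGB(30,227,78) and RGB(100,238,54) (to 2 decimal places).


d = √[(R₁-R₂)² + (G₁-G₂)² + (B₁-B₂)²]
d = √[(30-100)² + (227-238)² + (78-54)²]
d = √[4900 + 121 + 576]
d = √5597
d ≈ 74.81


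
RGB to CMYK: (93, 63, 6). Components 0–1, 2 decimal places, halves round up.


R'=93/255≈0.3647, G'=63/255≈0.2471, B'=6/255≈0.0235
K = 1 - max(R',G',B') = 1 - 93/255 = 162/255 = 0.63529… → 0.64
(1-R'-K)/(1-K) simplifies to (max-R)/max with max = 93:
C = (93-93)/93 = 0/93 = 0 → 0.00
M = (93-63)/93 = 30/93 = 0.32258… → 0.32
Y = (93-6)/93 = 87/93 = 0.93548… → 0.94
= CMYK(0.00, 0.32, 0.94, 0.64)


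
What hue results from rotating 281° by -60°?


New hue = (H + rotation) mod 360
New hue = (281 -60) mod 360
= 221 mod 360
= 221°


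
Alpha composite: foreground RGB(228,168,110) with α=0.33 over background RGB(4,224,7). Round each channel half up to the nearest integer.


C = α×F + (1-α)×B, with 1-α = 0.67
R: 0.33×228 + 0.67×4 = 75.24 + 2.68 = 77.92 → 78
G: 0.33×168 + 0.67×224 = 55.44 + 150.08 = 205.52 → 206
B: 0.33×110 + 0.67×7 = 36.30 + 4.69 = 40.99 → 41
= RGB(78, 206, 41)


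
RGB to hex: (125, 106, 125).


R = 125 → 7D (hex)
G = 106 → 6A (hex)
B = 125 → 7D (hex)
Hex = #7D6A7D


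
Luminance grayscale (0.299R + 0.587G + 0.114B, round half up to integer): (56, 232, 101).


Gray = 0.299×R + 0.587×G + 0.114×B
Gray = 0.299×56 + 0.587×232 + 0.114×101
Gray = 16.744 + 136.184 + 11.514
Gray = 164.442 → round half up → 164
Gray = 164


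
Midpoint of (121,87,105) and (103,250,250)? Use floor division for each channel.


Midpoint: each channel = ⌊(C₁+C₂)/2⌋
R: ⌊(121+103)/2⌋ = 112
G: ⌊(87+250)/2⌋ = 168
B: ⌊(105+250)/2⌋ = 177
= RGB(112, 168, 177)


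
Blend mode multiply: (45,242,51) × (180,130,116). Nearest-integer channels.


Multiply: C = A×B/255, rounded to nearest integer
R: 45×180/255 = 8100/255 ≈ 31.765 → 32
G: 242×130/255 = 31460/255 ≈ 123.373 → 123
B: 51×116/255 = 5916/255 ≈ 23.200 → 23
= RGB(32, 123, 23)


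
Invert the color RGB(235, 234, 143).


Invert: (255-R, 255-G, 255-B)
R: 255-235 = 20
G: 255-234 = 21
B: 255-143 = 112
= RGB(20, 21, 112)


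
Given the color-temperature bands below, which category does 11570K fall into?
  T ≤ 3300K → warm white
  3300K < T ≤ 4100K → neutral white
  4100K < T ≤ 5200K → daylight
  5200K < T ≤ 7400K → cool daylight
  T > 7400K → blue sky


Temperature: 11570K
11570K > 7400K → blue sky
Classification: blue sky


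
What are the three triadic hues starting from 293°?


Triadic: equally spaced at 120° intervals
H1 = 293°
H2 = (293 + 120) mod 360 = 53°
H3 = (293 + 240) mod 360 = 173°
Triadic = 293°, 53°, 173°


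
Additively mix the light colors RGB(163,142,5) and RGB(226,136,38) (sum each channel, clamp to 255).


Additive: each channel = min(255, C₁+C₂)
R: 163+226 = 389 → 255
G: 142+136 = 278 → 255
B: 5+38 = 43 → 43
= RGB(255, 255, 43)


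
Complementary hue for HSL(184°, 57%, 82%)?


Complement = opposite side of color wheel = hue + 180°
H' = (184 + 180) mod 360 = 4°
S and L unchanged.
= HSL(4°, 57%, 82%)


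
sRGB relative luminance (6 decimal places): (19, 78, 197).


Linearize each channel (sRGB transfer function): c = v/255; c_lin = c/12.92 if c ≤ 0.04045, else ((c+0.055)/1.055)^2.4
  R: 19/255 ≈ 0.074510 > 0.04045 → ((0.074510+0.055)/1.055)^2.4 ≈ 0.006512
  G: 78/255 ≈ 0.305882 > 0.04045 → ((0.305882+0.055)/1.055)^2.4 ≈ 0.076185
  B: 197/255 ≈ 0.772549 > 0.04045 → ((0.772549+0.055)/1.055)^2.4 ≈ 0.558340
R_lin = 0.006512, G_lin = 0.076185, B_lin = 0.558340
L = 0.2126×R + 0.7152×G + 0.0722×B
L = 0.2126×0.006512 + 0.7152×0.076185 + 0.0722×0.558340
L ≈ 0.096184


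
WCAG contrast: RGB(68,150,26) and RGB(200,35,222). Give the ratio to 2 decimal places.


Linearize each sRGB channel c=v/255: c/12.92 if c ≤ 0.04045 else ((c+0.055)/1.055)^2.4
L = 0.2126×R_lin + 0.7152×G_lin + 0.0722×B_lin
Color 1 (68,150,26):
  R=68: 68/255≈0.2667 > 0.04045 → ((0.2667+0.055)/1.055)^2.4 ≈ 0.05781
  G=150: 150/255≈0.5882 > 0.04045 → ((0.5882+0.055)/1.055)^2.4 ≈ 0.30499
  B=26: 26/255≈0.1020 > 0.04045 → ((0.1020+0.055)/1.055)^2.4 ≈ 0.01033
  L1 = 0.2126×0.05781 + 0.7152×0.30499 + 0.0722×0.01033 ≈ 0.23116
Color 2 (200,35,222):
  R=200: 200/255≈0.7843 > 0.04045 → ((0.7843+0.055)/1.055)^2.4 ≈ 0.57758
  G=35: 35/255≈0.1373 > 0.04045 → ((0.1373+0.055)/1.055)^2.4 ≈ 0.01681
  B=222: 222/255≈0.8706 > 0.04045 → ((0.8706+0.055)/1.055)^2.4 ≈ 0.73046
  L2 = 0.2126×0.57758 + 0.7152×0.01681 + 0.0722×0.73046 ≈ 0.18755
Lighter = 0.23116, Darker = 0.18755
Ratio = (L_lighter + 0.05) / (L_darker + 0.05)
Ratio = (0.23116 + 0.05) / (0.18755 + 0.05) = 0.28116 / 0.23755 ≈ 1.1836
Ratio ≈ 1.18:1


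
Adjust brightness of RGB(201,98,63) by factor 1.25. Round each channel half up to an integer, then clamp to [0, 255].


Multiply each channel by 1.25, round half up, clamp to [0, 255]
R: 201×1.25 = 251.25 → round → 251
G: 98×1.25 = 122.5 → round → 123
B: 63×1.25 = 78.75 → round → 79
= RGB(251, 123, 79)


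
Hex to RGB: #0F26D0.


0F → 15 (R)
26 → 38 (G)
D0 → 208 (B)
= RGB(15, 38, 208)


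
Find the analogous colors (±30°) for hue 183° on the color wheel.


Base hue: 183°
Left analog: (183 - 30) mod 360 = 153°
Right analog: (183 + 30) mod 360 = 213°
Analogous hues = 153° and 213°


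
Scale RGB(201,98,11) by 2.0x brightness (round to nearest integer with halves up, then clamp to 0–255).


Multiply each channel by 2.0, round half up, clamp to [0, 255]
R: 201×2.0 = 402 → clamp → 255
G: 98×2.0 = 196
B: 11×2.0 = 22
= RGB(255, 196, 22)


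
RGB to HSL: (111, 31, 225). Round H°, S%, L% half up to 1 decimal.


Normalize: R'=111/255≈0.4353, G'=31/255≈0.1216, B'=225/255≈0.8824
Max=225/255, Min=31/255, Δ=Max-Min=194/255
L = (Max+Min)/2 = (225+31)/510 = 256/510 = 0.50196… → L = 50.2%
L > 0.5 → S = Δ/(2-Max-Min) = 194/(510-225-31) = 194/254 = 0.76377… → S = 76.4%
(the 1/255 factors cancel in S and H, so raw channel differences can be used)
Max is B' → H = 60 × ((R-G)/Δ + 4) = 60 × ((111-31)/194 + 4)
  80/194 + 4 = 0.4123… + 4 = 4.4123…
  H = 60 × 4.4123… = 264.742…° → H = 264.7°
= HSL(264.7°, 76.4%, 50.2%)


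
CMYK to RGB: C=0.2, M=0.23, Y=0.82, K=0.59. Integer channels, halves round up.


R = 255 × (1-C) × (1-K) = 255 × 0.80 × 0.41 = 83.64 → 84
G = 255 × (1-M) × (1-K) = 255 × 0.77 × 0.41 = 80.5035 → 81
B = 255 × (1-Y) × (1-K) = 255 × 0.18 × 0.41 = 18.819 → 19
= RGB(84, 81, 19)


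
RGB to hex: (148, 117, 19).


R = 148 → 94 (hex)
G = 117 → 75 (hex)
B = 19 → 13 (hex)
Hex = #947513


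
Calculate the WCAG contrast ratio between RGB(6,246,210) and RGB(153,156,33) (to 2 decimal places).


Linearize each sRGB channel c=v/255: c/12.92 if c ≤ 0.04045 else ((c+0.055)/1.055)^2.4
L = 0.2126×R_lin + 0.7152×G_lin + 0.0722×B_lin
Color 1 (6,246,210):
  R=6: 6/255≈0.0235 ≤ 0.04045 → 0.0235/12.92 ≈ 0.00182
  G=246: 246/255≈0.9647 > 0.04045 → ((0.9647+0.055)/1.055)^2.4 ≈ 0.92158
  B=210: 210/255≈0.8235 > 0.04045 → ((0.8235+0.055)/1.055)^2.4 ≈ 0.64448
  L1 = 0.2126×0.00182 + 0.7152×0.92158 + 0.0722×0.64448 ≈ 0.70603
Color 2 (153,156,33):
  R=153: 153/255≈0.6000 > 0.04045 → ((0.6000+0.055)/1.055)^2.4 ≈ 0.31855
  G=156: 156/255≈0.6118 > 0.04045 → ((0.6118+0.055)/1.055)^2.4 ≈ 0.33245
  B=33: 33/255≈0.1294 > 0.04045 → ((0.1294+0.055)/1.055)^2.4 ≈ 0.01521
  L2 = 0.2126×0.31855 + 0.7152×0.33245 + 0.0722×0.01521 ≈ 0.30659
Lighter = 0.70603, Darker = 0.30659
Ratio = (L_lighter + 0.05) / (L_darker + 0.05)
Ratio = (0.70603 + 0.05) / (0.30659 + 0.05) = 0.75603 / 0.35659 ≈ 2.1202
Ratio ≈ 2.12:1


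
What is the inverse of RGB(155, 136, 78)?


Invert: (255-R, 255-G, 255-B)
R: 255-155 = 100
G: 255-136 = 119
B: 255-78 = 177
= RGB(100, 119, 177)


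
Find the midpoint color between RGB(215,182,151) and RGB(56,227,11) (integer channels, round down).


Midpoint: each channel = ⌊(C₁+C₂)/2⌋
R: ⌊(215+56)/2⌋ = 135
G: ⌊(182+227)/2⌋ = 204
B: ⌊(151+11)/2⌋ = 81
= RGB(135, 204, 81)


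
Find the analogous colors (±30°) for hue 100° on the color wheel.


Base hue: 100°
Left analog: (100 - 30) mod 360 = 70°
Right analog: (100 + 30) mod 360 = 130°
Analogous hues = 70° and 130°


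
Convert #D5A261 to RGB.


D5 → 213 (R)
A2 → 162 (G)
61 → 97 (B)
= RGB(213, 162, 97)


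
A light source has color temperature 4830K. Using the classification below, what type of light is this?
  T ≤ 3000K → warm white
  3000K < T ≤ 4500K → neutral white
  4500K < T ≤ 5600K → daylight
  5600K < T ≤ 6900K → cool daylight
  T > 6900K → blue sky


Temperature: 4830K
4500K < 4830K ≤ 5600K → daylight
Classification: daylight
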